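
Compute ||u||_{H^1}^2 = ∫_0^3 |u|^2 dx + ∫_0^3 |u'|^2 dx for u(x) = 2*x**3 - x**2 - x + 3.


||u||_{H^1}^2 = 144831/70

The H^1 norm (squared) on an interval (0, L) is
  ||u||_{H^1}^2 = ∫_0^L u(x)^2 dx + ∫_0^L u'(x)^2 dx.
Compute u'(x) = 6*x**2 - 2*x - 1.
Then u(x)^2 = 4*x**6 - 4*x**5 - 3*x**4 + 14*x**3 - 5*x**2 - 6*x + 9 and u'(x)^2 = 36*x**4 - 24*x**3 - 8*x**2 + 4*x + 1.
Integrate each monomial from 0 to 3 using ∫_0^3 c·x^n dx = c·3^(n+1)/(n+1):
  ∫_0^3 u(x)^2 dx = ∫_0^3 (4*x^6 - 4*x^5 - 3*x^4 + 14*x^3 - 5*x^2 - 6*x + 9) dx. Term by term:
    ∫_0^3 4*x^6 dx = 8748/7;  ∫_0^3 -4*x^5 dx = -486;  ∫_0^3 -3*x^4 dx = -729/5;
    ∫_0^3 14*x^3 dx = 567/2;  ∫_0^3 -5*x^2 dx = -45;  ∫_0^3 -6*x dx = -27;
    ∫_0^3 9 dx = 27.
  Sum: 8748/7 − 486 − 729/5 + 567/2 − 45 − 27 + 27 = 59949/70.
  ∫_0^3 u'(x)^2 dx = ∫_0^3 (36*x^4 - 24*x^3 - 8*x^2 + 4*x + 1) dx. Term by term:
    ∫_0^3 36*x^4 dx = 8748/5;  ∫_0^3 -24*x^3 dx = -486;  ∫_0^3 -8*x^2 dx = -72;
    ∫_0^3 4*x dx = 18;  ∫_0^3 1 dx = 3.
  Sum: 8748/5 − 486 − 72 + 18 + 3 = 6063/5.
Adding: ||u||_{H^1}^2 = 59949/70 + 6063/5 = 144831/70.


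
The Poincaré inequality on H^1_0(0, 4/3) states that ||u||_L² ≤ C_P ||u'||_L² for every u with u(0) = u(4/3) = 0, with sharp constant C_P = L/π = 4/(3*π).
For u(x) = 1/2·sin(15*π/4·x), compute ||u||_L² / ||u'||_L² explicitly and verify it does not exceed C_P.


||u||_L² / ||u'||_L² = 4/(15*π) < C_P = 4/(3*π).

u(x) = 1/2·sin(15*π/4·x), so u'(x) = 15*π*cos(15*π*x/4)/8.
Writing u(x) = A·sin(kπx/L) with A = 1/2 and k = 5, use ∫_0^L sin²(kπx/L) dx = L/2 and ∫_0^L cos²(kπx/L) dx = L/2.
u² = 1/4·sin²(15*π/4·x) and (u')² = 225*π^2/64·cos²(15*π/4·x), and each of sin², cos² integrates to L/2 = 2/3 over (0, 4/3).
∫_0^4/3 u² dx = 1/6, so ||u||_L² = sqrt(6)/6.
∫_0^4/3 (u')² dx = 75*π^2/32, so ||u'||_L² = 5*sqrt(6)*π/8.
Ratio ||u||_L² / ||u'||_L² = 4/(15*π).
Sharp Poincaré constant on H^1_0(0, 4/3) is C_P = L/π = 4/(3*π), achieved by sin(3*π/4·x).
This is the k = 5 harmonic; the ratio L/(kπ) is strictly less than C_P = L/π, consistent with the sharp inequality ||u||_L² ≤ C_P ||u'||_L².


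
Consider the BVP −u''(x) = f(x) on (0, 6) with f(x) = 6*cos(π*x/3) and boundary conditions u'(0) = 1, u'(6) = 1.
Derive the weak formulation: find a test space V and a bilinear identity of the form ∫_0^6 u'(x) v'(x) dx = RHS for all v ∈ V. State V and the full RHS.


V = H^1(0, 6) (v unrestricted at boundary; u is determined up to an additive constant); weak form: ∫_0^6 u'v' dx = ∫_0^6 (6*cos(π*x/3)) v dx + v(6) − v(0) for all v ∈ V.

Multiply both sides by a test function v and integrate from 0 to 6:
  ∫_0^6 −u''(x) v(x) dx = ∫_0^6 f(x) v(x) dx.
Integrate the LHS by parts once:
  ∫_0^6 −u'' v dx = −[u'(x) v(x)]_0^6 + ∫_0^6 u'(x) v'(x) dx.
Thus ∫_0^6 u'(x) v'(x) dx = ∫_0^6 f(x) v(x) dx + [u'(x) v(x)]_0^6.
Choose V so that boundary terms are either known or forced to vanish.
u has inhomogeneous Neumann u'(0) = 1, u'(6) = 1. [u' v]_0^6 = (1)·v(6) − (1)·v(0) = v(6) − v(0). Take V = H^1(0, 6); boundary term becomes part of RHS.
Weak formulation: find u (satisfying any essential BC) such that ∫_0^6 u'(x) v'(x) dx = ∫_0^6 f v dx + v(6) − v(0) for all v ∈ V (Neumann data are natural BCs: they enter the RHS as boundary terms).
Substituting f(x) = 6*cos(π*x/3), the right-hand side is ∫_0^6 (6*cos(π*x/3)) v dx + v(6) − v(0).
Compatibility check (pure Neumann): taking v ≡ 1 ∈ V gives 0 = ∫_0^6 f dx + (1) − (1), i.e. ∫_0^6 f dx must equal u'(0) − u'(6) = 0. Indeed ∫_0^6 (6*cos(π*x/3)) dx = 0, so the data are compatible. The solution is then unique only up to an additive constant (fix it e.g. by requiring ∫_0^6 u dx = 0).


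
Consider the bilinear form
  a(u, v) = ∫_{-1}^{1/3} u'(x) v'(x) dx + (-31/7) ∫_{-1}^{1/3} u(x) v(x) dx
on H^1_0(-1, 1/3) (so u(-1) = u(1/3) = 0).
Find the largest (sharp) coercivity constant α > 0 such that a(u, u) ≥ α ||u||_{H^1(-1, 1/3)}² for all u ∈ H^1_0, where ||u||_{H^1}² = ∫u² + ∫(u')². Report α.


α = (-496 + 63*π^2)/(7*(16 + 9*π^2))

Coercivity of a(·,·) on H^1_0(-1, 1/3) means a(u, u) ≥ α ||u||_{H^1}² for every u ∈ H^1_0.
The interval has length L = 4/3, and Poincaré/coercivity depend only on L. Here a(u, u) = ∫(u')² + (-31/7)·∫u².
Here c = -31/7 < 0 with |c| < (π/L)² = 9*π^2/16, so coercivity still holds. The condition a(u,u) ≥ α||u||_{H^1}² reads (1−α)∫(u')² ≥ (α−c)∫u². Any admissible α is ≤ 1 (rapidly oscillating u have ∫u²/∫(u')² → 0), and α = 1 would force 0 ≥ (1−c)∫u², impossible since c < 1; so 1−α > 0. By the sharp Poincaré inequality on H^1_0 of an interval of length L, ∫(u')² ≥ (π/L)²∫u² with equality for the first sine mode sin(π(x−x₀)/L) (x₀ the left endpoint), so the inequality holds for all u iff (1−α)(π/L)² ≥ α − c, i.e. α ≤ ((π/L)² + c)/((π/L)² + 1) = (1 + c(L/π)²)/(1 + (L/π)²). (Direct route, valid since c ≤ 0: Poincaré gives c∫u² ≥ c(L/π)²∫(u')², so a(u,u) ≥ (1 + c(L/π)²)∫(u')², while ||u||_{H^1}² ≤ (1 + (L/π)²)∫(u')²; dividing yields the same α.) With (π/L)² = 9*π^2/16 and c = -31/7, the largest admissible constant is α = ((π/L)² + c)/((π/L)² + 1).
Simplifying, α = (-496 + 63*π^2)/(7*(16 + 9*π^2)).


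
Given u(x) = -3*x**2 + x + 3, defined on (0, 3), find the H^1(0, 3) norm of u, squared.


||u||_{H^1}^2 = 4899/10

The H^1 norm (squared) on an interval (0, L) is
  ||u||_{H^1}^2 = ∫_0^L u(x)^2 dx + ∫_0^L u'(x)^2 dx.
Compute u'(x) = 1 - 6*x.
Then u(x)^2 = 9*x**4 - 6*x**3 - 17*x**2 + 6*x + 9 and u'(x)^2 = 36*x**2 - 12*x + 1.
Integrate each monomial from 0 to 3 using ∫_0^3 c·x^n dx = c·3^(n+1)/(n+1):
  ∫_0^3 u(x)^2 dx = ∫_0^3 (9*x^4 - 6*x^3 - 17*x^2 + 6*x + 9) dx. Term by term:
    ∫_0^3 9*x^4 dx = 2187/5;  ∫_0^3 -6*x^3 dx = -243/2;  ∫_0^3 -17*x^2 dx = -153;
    ∫_0^3 6*x dx = 27;  ∫_0^3 9 dx = 27.
  Sum: 2187/5 − 243/2 − 153 + 27 + 27 = 2169/10.
  ∫_0^3 u'(x)^2 dx = ∫_0^3 (36*x^2 - 12*x + 1) dx. Term by term:
    ∫_0^3 36*x^2 dx = 324;  ∫_0^3 -12*x dx = -54;  ∫_0^3 1 dx = 3.
  Sum: 324 − 54 + 3 = 273.
Adding: ||u||_{H^1}^2 = 2169/10 + 273 = 4899/10.


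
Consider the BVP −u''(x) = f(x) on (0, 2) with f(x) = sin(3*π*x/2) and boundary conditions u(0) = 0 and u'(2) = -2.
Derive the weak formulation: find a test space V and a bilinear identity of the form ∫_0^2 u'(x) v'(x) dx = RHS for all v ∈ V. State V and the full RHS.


V = {v ∈ H^1(0, 2) : v(0) = 0} (test functions vanish at x = 0 where u is specified); weak form: ∫_0^2 u'v' dx = ∫_0^2 (sin(3*π*x/2)) v dx − 2·v(2) for all v ∈ V.

Multiply both sides by a test function v and integrate from 0 to 2:
  ∫_0^2 −u''(x) v(x) dx = ∫_0^2 f(x) v(x) dx.
Integrate the LHS by parts once:
  ∫_0^2 −u'' v dx = −[u'(x) v(x)]_0^2 + ∫_0^2 u'(x) v'(x) dx.
Thus ∫_0^2 u'(x) v'(x) dx = ∫_0^2 f(x) v(x) dx + [u'(x) v(x)]_0^2.
Choose V so that boundary terms are either known or forced to vanish.
Mixed BC: u(0) = 0 (Dirichlet) and u'(2) = -2 (Neumann). Define V = {v ∈ H^1(0, 2) : v(0) = 0}. Then [u' v]_0^2 = u'(2)·v(2) − u'(0)·0 = − 2·v(2).
Weak formulation: find u (satisfying any essential BC) such that ∫_0^2 u'(x) v'(x) dx = ∫_0^2 f v dx − 2·v(2) for all v ∈ V (Dirichlet at 0 absorbed into V; Neumann datum at x = 2 contributes the boundary term).
Substituting f(x) = sin(3*π*x/2), the right-hand side is ∫_0^2 (sin(3*π*x/2)) v dx − 2·v(2).


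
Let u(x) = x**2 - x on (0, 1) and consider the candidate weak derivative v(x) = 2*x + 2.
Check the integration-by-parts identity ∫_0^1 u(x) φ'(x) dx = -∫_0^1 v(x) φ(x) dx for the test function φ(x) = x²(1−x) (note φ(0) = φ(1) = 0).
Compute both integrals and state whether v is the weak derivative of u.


LHS = -1/60, RHS = -4/15. No, v is not the weak derivative of u.

u(x) = x**2 - x, classical derivative u'(x) = 2*x - 1.
φ(x) = x²(1−x), so φ'(x) = x*(2 - 3*x).
Note φ(0) = φ(1) = 0, so the boundary term u·φ vanishes.
LHS = ∫_0^1 u(x) φ'(x) dx = ∫_0^1 (-3*x^4 + 5*x^3 - 2*x^2) dx. Term by term:
  ∫_0^1 -3*x^4 dx = -3/5;  ∫_0^1 5*x^3 dx = 5/4;  ∫_0^1 -2*x^2 dx = -2/3.
Sum: -3/5 + 5/4 − 2/3 = -1/60.
So LHS = -1/60.
∫_0^1 v(x) φ(x) dx = ∫_0^1 (-2*x^4 + 2*x^2) dx. Term by term:
  ∫_0^1 -2*x^4 dx = -2/5;  ∫_0^1 2*x^2 dx = 2/3.
Sum: -2/5 + 2/3 = 4/15.
So RHS = -∫_0^1 v(x) φ(x) dx = -4/15.
LHS − RHS = 1/4 ≠ 0, so the identity fails.
(For a valid weak derivative the identity must hold for EVERY test function, in particular this one. The failure shows v is NOT the weak derivative of u.)
Correct weak derivative would be u'(x) = 2*x - 1.


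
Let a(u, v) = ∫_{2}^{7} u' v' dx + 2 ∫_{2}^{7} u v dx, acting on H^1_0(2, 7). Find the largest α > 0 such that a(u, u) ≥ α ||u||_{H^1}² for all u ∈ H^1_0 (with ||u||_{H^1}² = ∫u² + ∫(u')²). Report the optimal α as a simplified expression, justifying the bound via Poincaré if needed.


α = 1

Coercivity of a(·,·) on H^1_0(2, 7) means a(u, u) ≥ α ||u||_{H^1}² for every u ∈ H^1_0.
The interval has length L = 5, and Poincaré/coercivity depend only on L. Here a(u, u) = ∫(u')² + (2)·∫u².
Here c = 2 ≥ 1, so a(u,u) = ∫(u')² + c∫u² ≥ ∫(u')² + ∫u² = ||u||_{H^1}², i.e. α = 1 works. No larger α is possible: a(u,u) ≥ α||u||_{H^1}² means (1−α)∫(u')² ≥ (α−c)∫u², and for the modes u_n = sin(nπ(x−x₀)/L) (x₀ the left endpoint) one has ∫u_n²/∫(u_n')² = (L/(nπ))² → 0, so a(u_n,u_n)/||u_n||_{H^1}² → 1. Hence the optimal constant is α = 1.
Therefore α = 1.


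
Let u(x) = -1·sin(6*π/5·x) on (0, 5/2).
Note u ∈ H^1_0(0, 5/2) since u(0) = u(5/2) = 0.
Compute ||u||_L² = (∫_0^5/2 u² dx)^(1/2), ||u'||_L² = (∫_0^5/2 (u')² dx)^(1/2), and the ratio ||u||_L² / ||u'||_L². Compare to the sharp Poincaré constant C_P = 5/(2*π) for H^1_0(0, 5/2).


||u||_L² / ||u'||_L² = 5/(6*π) < C_P = 5/(2*π).

u(x) = -1·sin(6*π/5·x), so u'(x) = -6*π*cos(6*π*x/5)/5.
Writing u(x) = A·sin(kπx/L) with A = -1 and k = 3, use ∫_0^L sin²(kπx/L) dx = L/2 and ∫_0^L cos²(kπx/L) dx = L/2.
u² = 1·sin²(6*π/5·x) and (u')² = 36*π^2/25·cos²(6*π/5·x), and each of sin², cos² integrates to L/2 = 5/4 over (0, 5/2).
∫_0^5/2 u² dx = 5/4, so ||u||_L² = sqrt(5)/2.
∫_0^5/2 (u')² dx = 9*π^2/5, so ||u'||_L² = 3*sqrt(5)*π/5.
Ratio ||u||_L² / ||u'||_L² = 5/(6*π).
Sharp Poincaré constant on H^1_0(0, 5/2) is C_P = L/π = 5/(2*π), achieved by sin(2*π/5·x).
This is the k = 3 harmonic; the ratio L/(kπ) is strictly less than C_P = L/π, consistent with the sharp inequality ||u||_L² ≤ C_P ||u'||_L².


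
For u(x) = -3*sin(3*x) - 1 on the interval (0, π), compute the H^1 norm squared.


||u||_{H^1(0,π)}^2 = 4 + 46*π

u'(x) = -9*cos(3*x).
Expand u² and (u')² and integrate term by term on (0, π), using: for integers n ≥ 1, ∫_0^π sin²(nx) dx = ∫_0^π cos²(nx) dx = π/2; for n ≠ n', ∫_0^π sin(nx)sin(n'x) dx = ∫_0^π cos(nx)cos(n'x) dx = 0; and by product-to-sum, ∫_0^π sin(nx)cos(n'x) dx = ½∫_0^π [sin((n+n')x) + sin((n−n')x)] dx, which is 0 when n+n' is even and 2n/(n²−n'²) when n+n' is odd (it need not vanish on (0, π)). For the constant mode: ∫_0^π 1 dx = π, ∫_0^π cos(nx) dx = 0, ∫_0^π sin(nx) dx = (1−(−1)^n)/n.
  u² squared terms: (-1)²·∫1 dx = 1·π = π;  (-3)²·∫sin(3x)² dx = 9·π/2 = 9*π/2.
  u² cross terms: 2·(-1)·(-3)·∫1·sin(3x) dx = 6·(2/3) = 4.
  So ∫_0^π u² dx = π + 9*π/2 + 4 = 4 + 11*π/2.
  (u')² squared terms: (-9)²·∫cos(3x)² dx = 81·π/2 = 81*π/2.
  So ∫_0^π (u')² dx = 81*π/2.
||u||_{H^1}^2 = (4 + 11*π/2) + (81*π/2) = 4 + 46*π.


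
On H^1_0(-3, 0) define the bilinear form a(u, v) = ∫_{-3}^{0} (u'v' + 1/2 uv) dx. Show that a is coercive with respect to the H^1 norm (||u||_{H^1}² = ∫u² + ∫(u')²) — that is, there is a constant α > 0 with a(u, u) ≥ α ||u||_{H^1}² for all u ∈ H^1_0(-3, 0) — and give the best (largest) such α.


α = (9/2 + π^2)/(9 + π^2)

Coercivity of a(·,·) on H^1_0(-3, 0) means a(u, u) ≥ α ||u||_{H^1}² for every u ∈ H^1_0.
The interval has length L = 3, and Poincaré/coercivity depend only on L. Here a(u, u) = ∫(u')² + (1/2)·∫u².
Here 0 < c = 1/2 < 1. The condition a(u,u) ≥ α||u||_{H^1}² reads (1−α)∫(u')² ≥ (α−c)∫u². Any admissible α is ≤ 1 (rapidly oscillating u have ∫u²/∫(u')² → 0), and α = 1 would force 0 ≥ (1−c)∫u², impossible since c < 1; so 1−α > 0. By the sharp Poincaré inequality on H^1_0 of an interval of length L, ∫(u')² ≥ (π/L)²∫u² with equality for the first sine mode sin(π(x−x₀)/L) (x₀ the left endpoint), so the inequality holds for all u iff (1−α)(π/L)² ≥ α − c, i.e. α ≤ ((π/L)² + c)/((π/L)² + 1) = (1 + c(L/π)²)/(1 + (L/π)²). With (π/L)² = π^2/9 and c = 1/2, the largest admissible constant is α = ((π/L)² + c)/((π/L)² + 1).
Simplifying, α = (9/2 + π^2)/(9 + π^2).


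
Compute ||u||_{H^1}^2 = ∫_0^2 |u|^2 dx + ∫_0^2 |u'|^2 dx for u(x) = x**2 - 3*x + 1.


||u||_{H^1}^2 = 32/5

The H^1 norm (squared) on an interval (0, L) is
  ||u||_{H^1}^2 = ∫_0^L u(x)^2 dx + ∫_0^L u'(x)^2 dx.
Compute u'(x) = 2*x - 3.
Then u(x)^2 = x**4 - 6*x**3 + 11*x**2 - 6*x + 1 and u'(x)^2 = 4*x**2 - 12*x + 9.
Integrate each monomial from 0 to 2 using ∫_0^2 c·x^n dx = c·2^(n+1)/(n+1):
  ∫_0^2 u(x)^2 dx = ∫_0^2 (x^4 - 6*x^3 + 11*x^2 - 6*x + 1) dx. Term by term:
    ∫_0^2 x^4 dx = 32/5;  ∫_0^2 -6*x^3 dx = -24;  ∫_0^2 11*x^2 dx = 88/3;
    ∫_0^2 -6*x dx = -12;  ∫_0^2 1 dx = 2.
  Sum: 32/5 − 24 + 88/3 − 12 + 2 = 26/15.
  ∫_0^2 u'(x)^2 dx = ∫_0^2 (4*x^2 - 12*x + 9) dx. Term by term:
    ∫_0^2 4*x^2 dx = 32/3;  ∫_0^2 -12*x dx = -24;  ∫_0^2 9 dx = 18.
  Sum: 32/3 − 24 + 18 = 14/3.
Adding: ||u||_{H^1}^2 = 26/15 + 14/3 = 32/5.


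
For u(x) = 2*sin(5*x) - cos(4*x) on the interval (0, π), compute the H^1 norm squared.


||u||_{H^1(0,π)}^2 = -680/9 + 121*π/2

u'(x) = 4*sin(4*x) + 10*cos(5*x).
Expand u² and (u')² and integrate term by term on (0, π), using: for integers n ≥ 1, ∫_0^π sin²(nx) dx = ∫_0^π cos²(nx) dx = π/2; for n ≠ n', ∫_0^π sin(nx)sin(n'x) dx = ∫_0^π cos(nx)cos(n'x) dx = 0; and by product-to-sum, ∫_0^π sin(nx)cos(n'x) dx = ½∫_0^π [sin((n+n')x) + sin((n−n')x)] dx, which is 0 when n+n' is even and 2n/(n²−n'²) when n+n' is odd (it need not vanish on (0, π)).
  u² squared terms: (-1)²·∫cos(4x)² dx = 1·π/2 = π/2;  (2)²·∫sin(5x)² dx = 4·π/2 = 2*π.
  u² cross terms: 2·(-1)·(2)·∫cos(4x)·sin(5x) dx = -4·(10/9) = -40/9.
  So ∫_0^π u² dx = π/2 + 2*π − 40/9 = -40/9 + 5*π/2.
  (u')² squared terms: (4)²·∫sin(4x)² dx = 16·π/2 = 8*π;  (10)²·∫cos(5x)² dx = 100·π/2 = 50*π.
  (u')² cross terms: 2·(4)·(10)·∫sin(4x)·cos(5x) dx = 80·(-8/9) = -640/9.
  So ∫_0^π (u')² dx = 8*π + 50*π − 640/9 = -640/9 + 58*π.
||u||_{H^1}^2 = (-40/9 + 5*π/2) + (-640/9 + 58*π) = -680/9 + 121*π/2.


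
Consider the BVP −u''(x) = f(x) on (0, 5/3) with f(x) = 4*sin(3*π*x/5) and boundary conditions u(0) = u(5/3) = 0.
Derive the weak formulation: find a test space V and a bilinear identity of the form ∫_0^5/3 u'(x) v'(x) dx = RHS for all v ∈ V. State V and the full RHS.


V = H^1_0(0, 5/3) (so v(0) = v(5/3) = 0); weak form: ∫_0^5/3 u'v' dx = ∫_0^5/3 (4*sin(3*π*x/5)) v dx for all v ∈ V.

Multiply both sides by a test function v and integrate from 0 to 5/3:
  ∫_0^5/3 −u''(x) v(x) dx = ∫_0^5/3 f(x) v(x) dx.
Integrate the LHS by parts once:
  ∫_0^5/3 −u'' v dx = −[u'(x) v(x)]_0^5/3 + ∫_0^5/3 u'(x) v'(x) dx.
Thus ∫_0^5/3 u'(x) v'(x) dx = ∫_0^5/3 f(x) v(x) dx + [u'(x) v(x)]_0^5/3.
Choose V so that boundary terms are either known or forced to vanish.
u is Dirichlet: u(0) = u(5/3) = 0. Let V = H^1_0(0, 5/3); then v(0) = v(5/3) = 0, and [u' v]_0^5/3 = 0.
Weak formulation: find u (satisfying any essential BC) such that ∫_0^5/3 u'(x) v'(x) dx = ∫_0^5/3 f v dx for all v ∈ V.
Substituting f(x) = 4*sin(3*π*x/5), the right-hand side is ∫_0^5/3 (4*sin(3*π*x/5)) v dx.


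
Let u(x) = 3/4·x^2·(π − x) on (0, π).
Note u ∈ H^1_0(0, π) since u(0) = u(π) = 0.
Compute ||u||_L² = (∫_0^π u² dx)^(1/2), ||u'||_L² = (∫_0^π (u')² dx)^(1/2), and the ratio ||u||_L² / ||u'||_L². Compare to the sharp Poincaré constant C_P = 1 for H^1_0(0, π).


||u||_L² / ||u'||_L² = sqrt(14)*π/14 < C_P = 1.

u(x) = 3/4·x^2·(π − x), so u'(x) = 3*x*(-3*x + 2*π)/4.
u(x) = 3/4·x^2·(π − x) vanishes at x = 0 and x = π, so u ∈ H^1_0(0, π). Differentiate via the product rule and integrate the resulting polynomials term by term.
  ∫_0^π u² dx = ∫_0^π (9*x^6/16 - 9*π*x^5/8 + 9*π^2*x^4/16) dx. Term by term:
    ∫_0^π 9*x^6/16 dx = 9*π^7/112;  ∫_0^π -9*π*x^5/8 dx = -3*π^7/16;  ∫_0^π 9*π^2*x^4/16 dx = 9*π^7/80.
  Sum: 9*π^7/112 − 3*π^7/16 + 9*π^7/80 = 3*π^7/560.
  ∫_0^π (u')² dx = ∫_0^π (81*x^4/16 - 27*π*x^3/4 + 9*π^2*x^2/4) dx. Term by term:
    ∫_0^π 81*x^4/16 dx = 81*π^5/80;  ∫_0^π -27*π*x^3/4 dx = -27*π^5/16;  ∫_0^π 9*π^2*x^2/4 dx = 3*π^5/4.
  Sum: 81*π^5/80 − 27*π^5/16 + 3*π^5/4 = 3*π^5/40.
∫_0^π u² dx = 3*π^7/560, so ||u||_L² = sqrt(105)*π^(7/2)/140.
∫_0^π (u')² dx = 3*π^5/40, so ||u'||_L² = sqrt(30)*π^(5/2)/20.
Ratio ||u||_L² / ||u'||_L² = sqrt(14)*π/14.
Sharp Poincaré constant on H^1_0(0, π) is C_P = L/π = 1, achieved by sin(x).
A polynomial bump cannot attain the sharp Poincaré constant (only the first sine eigenfunction does), so the ratio is strictly less than C_P, consistent with ||u||_L² ≤ C_P ||u'||_L².


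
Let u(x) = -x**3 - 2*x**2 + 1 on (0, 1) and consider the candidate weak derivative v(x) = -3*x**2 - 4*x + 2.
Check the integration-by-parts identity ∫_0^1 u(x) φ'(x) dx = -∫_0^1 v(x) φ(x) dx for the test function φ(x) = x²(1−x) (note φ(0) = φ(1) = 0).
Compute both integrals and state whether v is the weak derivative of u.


LHS = 3/10, RHS = 2/15. No, v is not the weak derivative of u.

u(x) = -x**3 - 2*x**2 + 1, classical derivative u'(x) = -3*x**2 - 4*x.
φ(x) = x²(1−x), so φ'(x) = x*(2 - 3*x).
Note φ(0) = φ(1) = 0, so the boundary term u·φ vanishes.
LHS = ∫_0^1 u(x) φ'(x) dx = ∫_0^1 (3*x^5 + 4*x^4 - 4*x^3 - 3*x^2 + 2*x) dx. Term by term:
  ∫_0^1 3*x^5 dx = 1/2;  ∫_0^1 4*x^4 dx = 4/5;  ∫_0^1 -4*x^3 dx = -1;
  ∫_0^1 -3*x^2 dx = -1;  ∫_0^1 2*x dx = 1.
Sum: 1/2 + 4/5 − 1 − 1 + 1 = 3/10.
So LHS = 3/10.
∫_0^1 v(x) φ(x) dx = ∫_0^1 (3*x^5 + x^4 - 6*x^3 + 2*x^2) dx. Term by term:
  ∫_0^1 3*x^5 dx = 1/2;  ∫_0^1 x^4 dx = 1/5;  ∫_0^1 -6*x^3 dx = -3/2;
  ∫_0^1 2*x^2 dx = 2/3.
Sum: 1/2 + 1/5 − 3/2 + 2/3 = -2/15.
So RHS = -∫_0^1 v(x) φ(x) dx = 2/15.
LHS − RHS = 1/6 ≠ 0, so the identity fails.
(For a valid weak derivative the identity must hold for EVERY test function, in particular this one. The failure shows v is NOT the weak derivative of u.)
Correct weak derivative would be u'(x) = -3*x**2 - 4*x.


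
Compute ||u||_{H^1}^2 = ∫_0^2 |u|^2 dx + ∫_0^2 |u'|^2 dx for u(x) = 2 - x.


||u||_{H^1}^2 = 14/3

The H^1 norm (squared) on an interval (0, L) is
  ||u||_{H^1}^2 = ∫_0^L u(x)^2 dx + ∫_0^L u'(x)^2 dx.
Compute u'(x) = -1.
Then u(x)^2 = x**2 - 4*x + 4 and u'(x)^2 = 1.
Integrate each monomial from 0 to 2 using ∫_0^2 c·x^n dx = c·2^(n+1)/(n+1):
  ∫_0^2 u(x)^2 dx = ∫_0^2 (x^2 - 4*x + 4) dx. Term by term:
    ∫_0^2 x^2 dx = 8/3;  ∫_0^2 -4*x dx = -8;  ∫_0^2 4 dx = 8.
  Sum: 8/3 − 8 + 8 = 8/3.
  ∫_0^2 u'(x)^2 dx = ∫_0^2 (1) dx. Term by term:
    ∫_0^2 1 dx = 2.
Adding: ||u||_{H^1}^2 = 8/3 + 2 = 14/3.


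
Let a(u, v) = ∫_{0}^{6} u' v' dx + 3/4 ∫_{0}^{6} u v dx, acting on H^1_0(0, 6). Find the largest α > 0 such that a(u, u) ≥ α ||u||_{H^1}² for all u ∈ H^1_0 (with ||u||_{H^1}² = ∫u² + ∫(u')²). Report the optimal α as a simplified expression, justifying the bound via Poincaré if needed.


α = (π^2 + 27)/(π^2 + 36)

Coercivity of a(·,·) on H^1_0(0, 6) means a(u, u) ≥ α ||u||_{H^1}² for every u ∈ H^1_0.
The interval has length L = 6, and Poincaré/coercivity depend only on L. Here a(u, u) = ∫(u')² + (3/4)·∫u².
Here 0 < c = 3/4 < 1. The condition a(u,u) ≥ α||u||_{H^1}² reads (1−α)∫(u')² ≥ (α−c)∫u². Any admissible α is ≤ 1 (rapidly oscillating u have ∫u²/∫(u')² → 0), and α = 1 would force 0 ≥ (1−c)∫u², impossible since c < 1; so 1−α > 0. By the sharp Poincaré inequality on H^1_0 of an interval of length L, ∫(u')² ≥ (π/L)²∫u² with equality for the first sine mode sin(π(x−x₀)/L) (x₀ the left endpoint), so the inequality holds for all u iff (1−α)(π/L)² ≥ α − c, i.e. α ≤ ((π/L)² + c)/((π/L)² + 1) = (1 + c(L/π)²)/(1 + (L/π)²). With (π/L)² = π^2/36 and c = 3/4, the largest admissible constant is α = ((π/L)² + c)/((π/L)² + 1).
Simplifying, α = (π^2 + 27)/(π^2 + 36).


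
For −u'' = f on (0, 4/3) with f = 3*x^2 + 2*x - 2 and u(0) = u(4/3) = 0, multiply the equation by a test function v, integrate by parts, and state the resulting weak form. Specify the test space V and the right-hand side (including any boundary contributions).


V = H^1_0(0, 4/3) (so v(0) = v(4/3) = 0); weak form: ∫_0^4/3 u'v' dx = ∫_0^4/3 (3*x^2 + 2*x - 2) v dx for all v ∈ V.

Multiply both sides by a test function v and integrate from 0 to 4/3:
  ∫_0^4/3 −u''(x) v(x) dx = ∫_0^4/3 f(x) v(x) dx.
Integrate the LHS by parts once:
  ∫_0^4/3 −u'' v dx = −[u'(x) v(x)]_0^4/3 + ∫_0^4/3 u'(x) v'(x) dx.
Thus ∫_0^4/3 u'(x) v'(x) dx = ∫_0^4/3 f(x) v(x) dx + [u'(x) v(x)]_0^4/3.
Choose V so that boundary terms are either known or forced to vanish.
u is Dirichlet: u(0) = u(4/3) = 0. Let V = H^1_0(0, 4/3); then v(0) = v(4/3) = 0, and [u' v]_0^4/3 = 0.
Weak formulation: find u (satisfying any essential BC) such that ∫_0^4/3 u'(x) v'(x) dx = ∫_0^4/3 f v dx for all v ∈ V.
Substituting f(x) = 3*x^2 + 2*x - 2, the right-hand side is ∫_0^4/3 (3*x^2 + 2*x - 2) v dx.


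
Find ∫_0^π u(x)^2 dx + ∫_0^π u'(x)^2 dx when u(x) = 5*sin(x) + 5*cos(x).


||u||_{H^1(0,π)}^2 = 50*π

u'(x) = -5*sin(x) + 5*cos(x).
Expand u² and (u')² and integrate term by term on (0, π), using: for integers n ≥ 1, ∫_0^π sin²(nx) dx = ∫_0^π cos²(nx) dx = π/2; for n ≠ n', ∫_0^π sin(nx)sin(n'x) dx = ∫_0^π cos(nx)cos(n'x) dx = 0; and by product-to-sum, ∫_0^π sin(nx)cos(n'x) dx = ½∫_0^π [sin((n+n')x) + sin((n−n')x)] dx, which is 0 when n+n' is even and 2n/(n²−n'²) when n+n' is odd (it need not vanish on (0, π)).
  u² squared terms: (5)²·∫cos(x)² dx = 25·π/2 = 25*π/2;  (5)²·∫sin(x)² dx = 25·π/2 = 25*π/2.
  u² cross terms: 2·(5)·(5)·∫cos(x)·sin(x) dx = 50·(0) = 0.
  So ∫_0^π u² dx = 25*π/2 + 25*π/2 + 0 = 25*π.
  (u')² squared terms: (-5)²·∫sin(x)² dx = 25·π/2 = 25*π/2;  (5)²·∫cos(x)² dx = 25·π/2 = 25*π/2.
  (u')² cross terms: 2·(-5)·(5)·∫sin(x)·cos(x) dx = -50·(0) = 0.
  So ∫_0^π (u')² dx = 25*π/2 + 25*π/2 + 0 = 25*π.
||u||_{H^1}^2 = (25*π) + (25*π) = 50*π.


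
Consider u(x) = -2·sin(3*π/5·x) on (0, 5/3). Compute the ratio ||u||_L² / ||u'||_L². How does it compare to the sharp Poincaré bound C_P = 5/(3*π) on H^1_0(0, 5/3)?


||u||_L² / ||u'||_L² = 5/(3*π) = C_P.

u(x) = -2·sin(3*π/5·x), so u'(x) = -6*π*cos(3*π*x/5)/5.
Writing u(x) = A·sin(kπx/L) with A = -2 and k = 1, use ∫_0^L sin²(kπx/L) dx = L/2 and ∫_0^L cos²(kπx/L) dx = L/2.
u² = 4·sin²(3*π/5·x) and (u')² = 36*π^2/25·cos²(3*π/5·x), and each of sin², cos² integrates to L/2 = 5/6 over (0, 5/3).
∫_0^5/3 u² dx = 10/3, so ||u||_L² = sqrt(30)/3.
∫_0^5/3 (u')² dx = 6*π^2/5, so ||u'||_L² = sqrt(30)*π/5.
Ratio ||u||_L² / ||u'||_L² = 5/(3*π).
Sharp Poincaré constant on H^1_0(0, 5/3) is C_P = L/π = 5/(3*π), achieved by sin(3*π/5·x).
This is the k = 1 eigenfunction (up to amplitude), so the ratio equals the sharp Poincaré constant exactly.


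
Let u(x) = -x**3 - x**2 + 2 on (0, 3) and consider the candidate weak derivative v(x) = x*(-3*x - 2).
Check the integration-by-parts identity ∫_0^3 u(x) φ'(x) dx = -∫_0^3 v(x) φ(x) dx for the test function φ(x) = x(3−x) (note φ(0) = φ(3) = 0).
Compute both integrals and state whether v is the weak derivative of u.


LHS = 999/20, RHS = 999/20. Yes, v = u' weakly.

u(x) = -x**3 - x**2 + 2, classical derivative u'(x) = -3*x**2 - 2*x.
φ(x) = x(3−x), so φ'(x) = 3 - 2*x.
Note φ(0) = φ(3) = 0, so the boundary term u·φ vanishes.
LHS = ∫_0^3 u(x) φ'(x) dx = ∫_0^3 (2*x^4 - x^3 - 3*x^2 - 4*x + 6) dx. Term by term:
  ∫_0^3 2*x^4 dx = 486/5;  ∫_0^3 -x^3 dx = -81/4;  ∫_0^3 -3*x^2 dx = -27;
  ∫_0^3 -4*x dx = -18;  ∫_0^3 6 dx = 18.
Sum: 486/5 − 81/4 − 27 − 18 + 18 = 999/20.
So LHS = 999/20.
∫_0^3 v(x) φ(x) dx = ∫_0^3 (3*x^4 - 7*x^3 - 6*x^2) dx. Term by term:
  ∫_0^3 3*x^4 dx = 729/5;  ∫_0^3 -7*x^3 dx = -567/4;  ∫_0^3 -6*x^2 dx = -54.
Sum: 729/5 − 567/4 − 54 = -999/20.
So RHS = -∫_0^3 v(x) φ(x) dx = 999/20.
LHS = RHS, so the identity holds for this test φ.
Moreover u is smooth here and v(x) = u'(x) = -3*x**2 - 2*x pointwise, so the identity holds for every test function. Hence v is the weak derivative of u.


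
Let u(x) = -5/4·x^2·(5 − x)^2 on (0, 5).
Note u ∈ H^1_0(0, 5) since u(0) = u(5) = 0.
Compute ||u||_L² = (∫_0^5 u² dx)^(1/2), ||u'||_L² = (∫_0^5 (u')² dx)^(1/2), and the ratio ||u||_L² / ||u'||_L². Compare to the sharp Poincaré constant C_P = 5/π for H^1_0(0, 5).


||u||_L² / ||u'||_L² = 5*sqrt(3)/6 < C_P = 5/π.

u(x) = -5/4·x^2·(5 − x)^2, so u'(x) = 5*x*(x*(5 - x) - (x - 5)^2)/2.
u(x) = -5/4·x^2·(5 − x)^2 vanishes at x = 0 and x = 5, so u ∈ H^1_0(0, 5). Differentiate via the product rule and integrate the resulting polynomials term by term.
  ∫_0^5 u² dx = ∫_0^5 (25*x^8/16 - 125*x^7/4 + 1875*x^6/8 - 3125*x^5/4 + 15625*x^4/16) dx. Term by term:
    ∫_0^5 25*x^8/16 dx = 48828125/144;  ∫_0^5 -125*x^7/4 dx = -48828125/32;  ∫_0^5 1875*x^6/8 dx = 146484375/56;
    ∫_0^5 -3125*x^5/4 dx = -48828125/24;  ∫_0^5 15625*x^4/16 dx = 9765625/16.
  Sum: 48828125/144 − 48828125/32 + 146484375/56 − 48828125/24 + 9765625/16 = 9765625/2016.
  ∫_0^5 (u')² dx = ∫_0^5 (25*x^6 - 375*x^5 + 8125*x^4/4 - 9375*x^3/2 + 15625*x^2/4) dx. Term by term:
    ∫_0^5 25*x^6 dx = 1953125/7;  ∫_0^5 -375*x^5 dx = -1953125/2;  ∫_0^5 8125*x^4/4 dx = 5078125/4;
    ∫_0^5 -9375*x^3/2 dx = -5859375/8;  ∫_0^5 15625*x^2/4 dx = 1953125/12.
  Sum: 1953125/7 − 1953125/2 + 5078125/4 − 5859375/8 + 1953125/12 = 390625/168.
∫_0^5 u² dx = 9765625/2016, so ||u||_L² = 3125*sqrt(14)/168.
∫_0^5 (u')² dx = 390625/168, so ||u'||_L² = 625*sqrt(42)/84.
Ratio ||u||_L² / ||u'||_L² = 5*sqrt(3)/6.
Sharp Poincaré constant on H^1_0(0, 5) is C_P = L/π = 5/π, achieved by sin(π/5·x).
A polynomial bump cannot attain the sharp Poincaré constant (only the first sine eigenfunction does), so the ratio is strictly less than C_P, consistent with ||u||_L² ≤ C_P ||u'||_L².


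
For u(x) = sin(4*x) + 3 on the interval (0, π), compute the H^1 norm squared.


||u||_{H^1(0,π)}^2 = 35*π/2

u'(x) = 4*cos(4*x).
Expand u² and (u')² and integrate term by term on (0, π), using: for integers n ≥ 1, ∫_0^π sin²(nx) dx = ∫_0^π cos²(nx) dx = π/2; for n ≠ n', ∫_0^π sin(nx)sin(n'x) dx = ∫_0^π cos(nx)cos(n'x) dx = 0; and by product-to-sum, ∫_0^π sin(nx)cos(n'x) dx = ½∫_0^π [sin((n+n')x) + sin((n−n')x)] dx, which is 0 when n+n' is even and 2n/(n²−n'²) when n+n' is odd (it need not vanish on (0, π)). For the constant mode: ∫_0^π 1 dx = π, ∫_0^π cos(nx) dx = 0, ∫_0^π sin(nx) dx = (1−(−1)^n)/n.
  u² squared terms: (3)²·∫1 dx = 9·π = 9*π;  (1)²·∫sin(4x)² dx = 1·π/2 = π/2.
  u² cross terms: 2·(3)·(1)·∫1·sin(4x) dx = 6·(0) = 0.
  So ∫_0^π u² dx = 9*π + π/2 + 0 = 19*π/2.
  (u')² squared terms: (4)²·∫cos(4x)² dx = 16·π/2 = 8*π.
  So ∫_0^π (u')² dx = 8*π.
||u||_{H^1}^2 = (19*π/2) + (8*π) = 35*π/2.


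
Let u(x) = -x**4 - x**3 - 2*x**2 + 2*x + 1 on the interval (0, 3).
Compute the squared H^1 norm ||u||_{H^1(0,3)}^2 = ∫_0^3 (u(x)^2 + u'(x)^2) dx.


||u||_{H^1}^2 = 303123/20

The H^1 norm (squared) on an interval (0, L) is
  ||u||_{H^1}^2 = ∫_0^L u(x)^2 dx + ∫_0^L u'(x)^2 dx.
Compute u'(x) = -4*x**3 - 3*x**2 - 4*x + 2.
Then u(x)^2 = x**8 + 2*x**7 + 5*x**6 - 2*x**4 - 10*x**3 + 4*x + 1 and u'(x)^2 = 16*x**6 + 24*x**5 + 41*x**4 + 8*x**3 + 4*x**2 - 16*x + 4.
Integrate each monomial from 0 to 3 using ∫_0^3 c·x^n dx = c·3^(n+1)/(n+1):
  ∫_0^3 u(x)^2 dx = ∫_0^3 (x^8 + 2*x^7 + 5*x^6 - 2*x^4 - 10*x^3 + 4*x + 1) dx. Term by term:
    ∫_0^3 x^8 dx = 2187;  ∫_0^3 2*x^7 dx = 6561/4;  ∫_0^3 5*x^6 dx = 10935/7;
    ∫_0^3 -2*x^4 dx = -486/5;  ∫_0^3 -10*x^3 dx = -405/2;  ∫_0^3 4*x dx = 18;
    ∫_0^3 1 dx = 3.
  Sum: 2187 + 6561/4 + 10935/7 − 486/5 − 405/2 + 18 + 3 = 715497/140.
  ∫_0^3 u'(x)^2 dx = ∫_0^3 (16*x^6 + 24*x^5 + 41*x^4 + 8*x^3 + 4*x^2 - 16*x + 4) dx. Term by term:
    ∫_0^3 16*x^6 dx = 34992/7;  ∫_0^3 24*x^5 dx = 2916;  ∫_0^3 41*x^4 dx = 9963/5;
    ∫_0^3 8*x^3 dx = 162;  ∫_0^3 4*x^2 dx = 36;  ∫_0^3 -16*x dx = -72;
    ∫_0^3 4 dx = 12.
  Sum: 34992/7 + 2916 + 9963/5 + 162 + 36 − 72 + 12 = 351591/35.
Adding: ||u||_{H^1}^2 = 715497/140 + 351591/35 = 303123/20.


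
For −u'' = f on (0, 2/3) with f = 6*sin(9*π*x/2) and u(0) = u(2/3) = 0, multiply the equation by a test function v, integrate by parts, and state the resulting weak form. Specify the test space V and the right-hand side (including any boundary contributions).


V = H^1_0(0, 2/3) (so v(0) = v(2/3) = 0); weak form: ∫_0^2/3 u'v' dx = ∫_0^2/3 (6*sin(9*π*x/2)) v dx for all v ∈ V.

Multiply both sides by a test function v and integrate from 0 to 2/3:
  ∫_0^2/3 −u''(x) v(x) dx = ∫_0^2/3 f(x) v(x) dx.
Integrate the LHS by parts once:
  ∫_0^2/3 −u'' v dx = −[u'(x) v(x)]_0^2/3 + ∫_0^2/3 u'(x) v'(x) dx.
Thus ∫_0^2/3 u'(x) v'(x) dx = ∫_0^2/3 f(x) v(x) dx + [u'(x) v(x)]_0^2/3.
Choose V so that boundary terms are either known or forced to vanish.
u is Dirichlet: u(0) = u(2/3) = 0. Let V = H^1_0(0, 2/3); then v(0) = v(2/3) = 0, and [u' v]_0^2/3 = 0.
Weak formulation: find u (satisfying any essential BC) such that ∫_0^2/3 u'(x) v'(x) dx = ∫_0^2/3 f v dx for all v ∈ V.
Substituting f(x) = 6*sin(9*π*x/2), the right-hand side is ∫_0^2/3 (6*sin(9*π*x/2)) v dx.


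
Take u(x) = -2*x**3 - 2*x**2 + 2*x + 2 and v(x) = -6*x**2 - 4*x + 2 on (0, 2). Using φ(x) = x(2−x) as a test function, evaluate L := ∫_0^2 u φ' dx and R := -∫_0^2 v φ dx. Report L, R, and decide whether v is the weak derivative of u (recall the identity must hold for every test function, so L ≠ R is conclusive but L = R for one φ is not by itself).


LHS = 184/15, RHS = 184/15. Yes, v = u' weakly.

u(x) = -2*x**3 - 2*x**2 + 2*x + 2, classical derivative u'(x) = -6*x**2 - 4*x + 2.
φ(x) = x(2−x), so φ'(x) = 2 - 2*x.
Note φ(0) = φ(2) = 0, so the boundary term u·φ vanishes.
LHS = ∫_0^2 u(x) φ'(x) dx = ∫_0^2 (4*x^4 - 8*x^2 + 4) dx. Term by term:
  ∫_0^2 4*x^4 dx = 128/5;  ∫_0^2 -8*x^2 dx = -64/3;  ∫_0^2 4 dx = 8.
Sum: 128/5 − 64/3 + 8 = 184/15.
So LHS = 184/15.
∫_0^2 v(x) φ(x) dx = ∫_0^2 (6*x^4 - 8*x^3 - 10*x^2 + 4*x) dx. Term by term:
  ∫_0^2 6*x^4 dx = 192/5;  ∫_0^2 -8*x^3 dx = -32;  ∫_0^2 -10*x^2 dx = -80/3;
  ∫_0^2 4*x dx = 8.
Sum: 192/5 − 32 − 80/3 + 8 = -184/15.
So RHS = -∫_0^2 v(x) φ(x) dx = 184/15.
LHS = RHS, so the identity holds for this test φ.
Moreover u is smooth here and v(x) = u'(x) = -6*x**2 - 4*x + 2 pointwise, so the identity holds for every test function. Hence v is the weak derivative of u.


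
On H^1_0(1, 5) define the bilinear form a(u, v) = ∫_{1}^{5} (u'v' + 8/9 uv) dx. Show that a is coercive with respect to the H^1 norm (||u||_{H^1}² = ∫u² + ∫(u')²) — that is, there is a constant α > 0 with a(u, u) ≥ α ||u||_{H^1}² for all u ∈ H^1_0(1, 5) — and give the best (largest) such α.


α = (π^2 + 128/9)/(π^2 + 16)

Coercivity of a(·,·) on H^1_0(1, 5) means a(u, u) ≥ α ||u||_{H^1}² for every u ∈ H^1_0.
The interval has length L = 4, and Poincaré/coercivity depend only on L. Here a(u, u) = ∫(u')² + (8/9)·∫u².
Here 0 < c = 8/9 < 1. The condition a(u,u) ≥ α||u||_{H^1}² reads (1−α)∫(u')² ≥ (α−c)∫u². Any admissible α is ≤ 1 (rapidly oscillating u have ∫u²/∫(u')² → 0), and α = 1 would force 0 ≥ (1−c)∫u², impossible since c < 1; so 1−α > 0. By the sharp Poincaré inequality on H^1_0 of an interval of length L, ∫(u')² ≥ (π/L)²∫u² with equality for the first sine mode sin(π(x−x₀)/L) (x₀ the left endpoint), so the inequality holds for all u iff (1−α)(π/L)² ≥ α − c, i.e. α ≤ ((π/L)² + c)/((π/L)² + 1) = (1 + c(L/π)²)/(1 + (L/π)²). With (π/L)² = π^2/16 and c = 8/9, the largest admissible constant is α = ((π/L)² + c)/((π/L)² + 1).
Simplifying, α = (π^2 + 128/9)/(π^2 + 16).


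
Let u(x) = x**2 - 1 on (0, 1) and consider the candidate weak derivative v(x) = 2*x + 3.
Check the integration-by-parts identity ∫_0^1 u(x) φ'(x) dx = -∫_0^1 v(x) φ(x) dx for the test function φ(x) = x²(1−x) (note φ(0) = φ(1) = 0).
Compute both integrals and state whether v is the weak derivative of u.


LHS = -1/10, RHS = -7/20. No, v is not the weak derivative of u.

u(x) = x**2 - 1, classical derivative u'(x) = 2*x.
φ(x) = x²(1−x), so φ'(x) = x*(2 - 3*x).
Note φ(0) = φ(1) = 0, so the boundary term u·φ vanishes.
LHS = ∫_0^1 u(x) φ'(x) dx = ∫_0^1 (-3*x^4 + 2*x^3 + 3*x^2 - 2*x) dx. Term by term:
  ∫_0^1 -3*x^4 dx = -3/5;  ∫_0^1 2*x^3 dx = 1/2;  ∫_0^1 3*x^2 dx = 1;
  ∫_0^1 -2*x dx = -1.
Sum: -3/5 + 1/2 + 1 − 1 = -1/10.
So LHS = -1/10.
∫_0^1 v(x) φ(x) dx = ∫_0^1 (-2*x^4 - x^3 + 3*x^2) dx. Term by term:
  ∫_0^1 -2*x^4 dx = -2/5;  ∫_0^1 -x^3 dx = -1/4;  ∫_0^1 3*x^2 dx = 1.
Sum: -2/5 − 1/4 + 1 = 7/20.
So RHS = -∫_0^1 v(x) φ(x) dx = -7/20.
LHS − RHS = 1/4 ≠ 0, so the identity fails.
(For a valid weak derivative the identity must hold for EVERY test function, in particular this one. The failure shows v is NOT the weak derivative of u.)
Correct weak derivative would be u'(x) = 2*x.


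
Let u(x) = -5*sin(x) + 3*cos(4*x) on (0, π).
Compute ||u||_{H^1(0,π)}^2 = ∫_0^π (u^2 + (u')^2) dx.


||u||_{H^1(0,π)}^2 = 68 + 203*π/2

u'(x) = -12*sin(4*x) - 5*cos(x).
Expand u² and (u')² and integrate term by term on (0, π), using: for integers n ≥ 1, ∫_0^π sin²(nx) dx = ∫_0^π cos²(nx) dx = π/2; for n ≠ n', ∫_0^π sin(nx)sin(n'x) dx = ∫_0^π cos(nx)cos(n'x) dx = 0; and by product-to-sum, ∫_0^π sin(nx)cos(n'x) dx = ½∫_0^π [sin((n+n')x) + sin((n−n')x)] dx, which is 0 when n+n' is even and 2n/(n²−n'²) when n+n' is odd (it need not vanish on (0, π)).
  u² squared terms: (-5)²·∫sin(x)² dx = 25·π/2 = 25*π/2;  (3)²·∫cos(4x)² dx = 9·π/2 = 9*π/2.
  u² cross terms: 2·(-5)·(3)·∫sin(x)·cos(4x) dx = -30·(-2/15) = 4.
  So ∫_0^π u² dx = 25*π/2 + 9*π/2 + 4 = 4 + 17*π.
  (u')² squared terms: (-12)²·∫sin(4x)² dx = 144·π/2 = 72*π;  (-5)²·∫cos(x)² dx = 25·π/2 = 25*π/2.
  (u')² cross terms: 2·(-12)·(-5)·∫sin(4x)·cos(x) dx = 120·(8/15) = 64.
  So ∫_0^π (u')² dx = 72*π + 25*π/2 + 64 = 64 + 169*π/2.
||u||_{H^1}^2 = (4 + 17*π) + (64 + 169*π/2) = 68 + 203*π/2.


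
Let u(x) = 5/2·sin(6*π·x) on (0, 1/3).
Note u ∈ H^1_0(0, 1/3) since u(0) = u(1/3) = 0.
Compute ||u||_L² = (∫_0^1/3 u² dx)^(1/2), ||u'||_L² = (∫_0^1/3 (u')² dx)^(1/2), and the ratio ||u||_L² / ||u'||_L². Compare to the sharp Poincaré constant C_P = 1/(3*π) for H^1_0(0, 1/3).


||u||_L² / ||u'||_L² = 1/(6*π) < C_P = 1/(3*π).

u(x) = 5/2·sin(6*π·x), so u'(x) = 15*π*cos(6*π*x).
Writing u(x) = A·sin(kπx/L) with A = 5/2 and k = 2, use ∫_0^L sin²(kπx/L) dx = L/2 and ∫_0^L cos²(kπx/L) dx = L/2.
u² = 25/4·sin²(6*π·x) and (u')² = 225*π^2·cos²(6*π·x), and each of sin², cos² integrates to L/2 = 1/6 over (0, 1/3).
∫_0^1/3 u² dx = 25/24, so ||u||_L² = 5*sqrt(6)/12.
∫_0^1/3 (u')² dx = 75*π^2/2, so ||u'||_L² = 5*sqrt(6)*π/2.
Ratio ||u||_L² / ||u'||_L² = 1/(6*π).
Sharp Poincaré constant on H^1_0(0, 1/3) is C_P = L/π = 1/(3*π), achieved by sin(3*π·x).
This is the k = 2 harmonic; the ratio L/(kπ) is strictly less than C_P = L/π, consistent with the sharp inequality ||u||_L² ≤ C_P ||u'||_L².


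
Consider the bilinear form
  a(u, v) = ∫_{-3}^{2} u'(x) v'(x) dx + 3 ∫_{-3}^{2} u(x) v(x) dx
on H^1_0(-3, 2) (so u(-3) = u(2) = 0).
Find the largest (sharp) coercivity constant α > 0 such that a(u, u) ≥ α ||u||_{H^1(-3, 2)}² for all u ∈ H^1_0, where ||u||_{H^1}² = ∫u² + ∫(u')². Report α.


α = 1

Coercivity of a(·,·) on H^1_0(-3, 2) means a(u, u) ≥ α ||u||_{H^1}² for every u ∈ H^1_0.
The interval has length L = 5, and Poincaré/coercivity depend only on L. Here a(u, u) = ∫(u')² + (3)·∫u².
Here c = 3 ≥ 1, so a(u,u) = ∫(u')² + c∫u² ≥ ∫(u')² + ∫u² = ||u||_{H^1}², i.e. α = 1 works. No larger α is possible: a(u,u) ≥ α||u||_{H^1}² means (1−α)∫(u')² ≥ (α−c)∫u², and for the modes u_n = sin(nπ(x−x₀)/L) (x₀ the left endpoint) one has ∫u_n²/∫(u_n')² = (L/(nπ))² → 0, so a(u_n,u_n)/||u_n||_{H^1}² → 1. Hence the optimal constant is α = 1.
Therefore α = 1.


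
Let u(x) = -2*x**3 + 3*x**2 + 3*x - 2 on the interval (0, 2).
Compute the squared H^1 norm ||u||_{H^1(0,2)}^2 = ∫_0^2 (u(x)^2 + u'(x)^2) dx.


||u||_{H^1}^2 = 1342/35

The H^1 norm (squared) on an interval (0, L) is
  ||u||_{H^1}^2 = ∫_0^L u(x)^2 dx + ∫_0^L u'(x)^2 dx.
Compute u'(x) = -6*x**2 + 6*x + 3.
Then u(x)^2 = 4*x**6 - 12*x**5 - 3*x**4 + 26*x**3 - 3*x**2 - 12*x + 4 and u'(x)^2 = 36*x**4 - 72*x**3 + 36*x + 9.
Integrate each monomial from 0 to 2 using ∫_0^2 c·x^n dx = c·2^(n+1)/(n+1):
  ∫_0^2 u(x)^2 dx = ∫_0^2 (4*x^6 - 12*x^5 - 3*x^4 + 26*x^3 - 3*x^2 - 12*x + 4) dx. Term by term:
    ∫_0^2 4*x^6 dx = 512/7;  ∫_0^2 -12*x^5 dx = -128;  ∫_0^2 -3*x^4 dx = -96/5;
    ∫_0^2 26*x^3 dx = 104;  ∫_0^2 -3*x^2 dx = -8;  ∫_0^2 -12*x dx = -24;
    ∫_0^2 4 dx = 8.
  Sum: 512/7 − 128 − 96/5 + 104 − 8 − 24 + 8 = 208/35.
  ∫_0^2 u'(x)^2 dx = ∫_0^2 (36*x^4 - 72*x^3 + 36*x + 9) dx. Term by term:
    ∫_0^2 36*x^4 dx = 1152/5;  ∫_0^2 -72*x^3 dx = -288;  ∫_0^2 36*x dx = 72;
    ∫_0^2 9 dx = 18.
  Sum: 1152/5 − 288 + 72 + 18 = 162/5.
Adding: ||u||_{H^1}^2 = 208/35 + 162/5 = 1342/35.


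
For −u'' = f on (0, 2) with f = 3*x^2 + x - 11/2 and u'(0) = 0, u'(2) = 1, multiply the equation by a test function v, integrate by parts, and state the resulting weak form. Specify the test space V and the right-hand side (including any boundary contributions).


V = H^1(0, 2) (v unrestricted at boundary; u is determined up to an additive constant); weak form: ∫_0^2 u'v' dx = ∫_0^2 (3*x^2 + x - 11/2) v dx + v(2) for all v ∈ V.

Multiply both sides by a test function v and integrate from 0 to 2:
  ∫_0^2 −u''(x) v(x) dx = ∫_0^2 f(x) v(x) dx.
Integrate the LHS by parts once:
  ∫_0^2 −u'' v dx = −[u'(x) v(x)]_0^2 + ∫_0^2 u'(x) v'(x) dx.
Thus ∫_0^2 u'(x) v'(x) dx = ∫_0^2 f(x) v(x) dx + [u'(x) v(x)]_0^2.
Choose V so that boundary terms are either known or forced to vanish.
u has inhomogeneous Neumann u'(0) = 0, u'(2) = 1. [u' v]_0^2 = (1)·v(2) − (0)·v(0) = v(2). Take V = H^1(0, 2); boundary term becomes part of RHS.
Weak formulation: find u (satisfying any essential BC) such that ∫_0^2 u'(x) v'(x) dx = ∫_0^2 f v dx + v(2) for all v ∈ V (Neumann data are natural BCs: they enter the RHS as boundary terms).
Substituting f(x) = 3*x^2 + x - 11/2, the right-hand side is ∫_0^2 (3*x^2 + x - 11/2) v dx + v(2).
Compatibility check (pure Neumann): taking v ≡ 1 ∈ V gives 0 = ∫_0^2 f dx + (1) − (0), i.e. ∫_0^2 f dx must equal u'(0) − u'(2) = -1. Indeed ∫_0^2 (3*x^2 + x - 11/2) dx = -1, so the data are compatible. The solution is then unique only up to an additive constant (fix it e.g. by requiring ∫_0^2 u dx = 0).
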